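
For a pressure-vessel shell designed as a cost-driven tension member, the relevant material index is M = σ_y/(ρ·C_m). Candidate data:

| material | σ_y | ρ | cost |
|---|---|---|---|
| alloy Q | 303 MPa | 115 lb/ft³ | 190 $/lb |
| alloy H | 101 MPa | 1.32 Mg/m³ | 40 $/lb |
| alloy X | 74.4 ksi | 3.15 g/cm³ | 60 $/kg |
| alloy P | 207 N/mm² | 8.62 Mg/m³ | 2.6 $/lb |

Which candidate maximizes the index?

Putting every candidate on a common basis:
  alloy Q: σ_y = 303.0 MPa, ρ = 1842 kg/m³, cost = 418.9 $/kg
  alloy H: σ_y = 101.0 MPa, ρ = 1320 kg/m³, cost = 88.18 $/kg
  alloy X: σ_y = 513.0 MPa, ρ = 3150 kg/m³, cost = 60.00 $/kg
  alloy P: σ_y = 207.0 MPa, ρ = 8620 kg/m³, cost = 5.732 $/kg
  alloy P: M = 4.19 kN·m per $
  alloy X: M = 2.71 kN·m per $
  alloy H: M = 0.868 kN·m per $
  alloy Q: M = 0.393 kN·m per $
Alloy P ranks first.

alloy P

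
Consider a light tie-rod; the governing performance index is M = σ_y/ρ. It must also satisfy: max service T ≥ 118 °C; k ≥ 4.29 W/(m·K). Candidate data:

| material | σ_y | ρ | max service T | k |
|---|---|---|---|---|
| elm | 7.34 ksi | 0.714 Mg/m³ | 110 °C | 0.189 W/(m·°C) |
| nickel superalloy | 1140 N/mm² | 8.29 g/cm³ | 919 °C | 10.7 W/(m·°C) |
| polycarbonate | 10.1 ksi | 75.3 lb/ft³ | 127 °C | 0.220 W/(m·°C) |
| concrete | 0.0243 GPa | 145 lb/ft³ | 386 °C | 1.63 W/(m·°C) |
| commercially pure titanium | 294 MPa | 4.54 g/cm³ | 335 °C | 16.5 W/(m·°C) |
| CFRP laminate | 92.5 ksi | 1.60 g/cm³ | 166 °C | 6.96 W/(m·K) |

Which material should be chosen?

CFRP laminate

Screen on constraints: max service T ≥ 118 °C; k ≥ 4.29 W/(m·K). Survivors: nickel superalloy, commercially pure titanium, CFRP laminate.
After converting to SI:
  nickel superalloy: σ_y = 1140 MPa, ρ = 8290 kg/m³
  commercially pure titanium: σ_y = 294.0 MPa, ρ = 4540 kg/m³
  CFRP laminate: σ_y = 637.8 MPa, ρ = 1600 kg/m³
  CFRP laminate: M = 399 kN·m/kg
  nickel superalloy: M = 138 kN·m/kg
  commercially pure titanium: M = 64.8 kN·m/kg
CFRP laminate has the largest M.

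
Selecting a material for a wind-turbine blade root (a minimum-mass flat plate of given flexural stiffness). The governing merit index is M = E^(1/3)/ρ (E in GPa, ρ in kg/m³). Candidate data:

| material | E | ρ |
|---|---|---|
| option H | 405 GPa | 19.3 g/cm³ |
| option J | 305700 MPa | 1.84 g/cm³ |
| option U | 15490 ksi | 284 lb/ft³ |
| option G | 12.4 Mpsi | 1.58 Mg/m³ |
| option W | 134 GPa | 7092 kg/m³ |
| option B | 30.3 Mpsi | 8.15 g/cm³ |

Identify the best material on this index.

After converting to SI:
  option H: E = 405.0 GPa, ρ = 19300 kg/m³
  option J: E = 305.7 GPa, ρ = 1840 kg/m³
  option U: E = 106.8 GPa, ρ = 4549 kg/m³
  option G: E = 85.50 GPa, ρ = 1580 kg/m³
  option W: E = 134.0 GPa, ρ = 7092 kg/m³
  option B: E = 208.9 GPa, ρ = 8150 kg/m³
  option J: M = 3.66×10⁻³
  option G: M = 2.79×10⁻³
  option U: M = 1.04×10⁻³
  option B: M = 0.728×10⁻³
  option W: M = 0.722×10⁻³
  option H: M = 0.383×10⁻³
Highest index: option J.

option J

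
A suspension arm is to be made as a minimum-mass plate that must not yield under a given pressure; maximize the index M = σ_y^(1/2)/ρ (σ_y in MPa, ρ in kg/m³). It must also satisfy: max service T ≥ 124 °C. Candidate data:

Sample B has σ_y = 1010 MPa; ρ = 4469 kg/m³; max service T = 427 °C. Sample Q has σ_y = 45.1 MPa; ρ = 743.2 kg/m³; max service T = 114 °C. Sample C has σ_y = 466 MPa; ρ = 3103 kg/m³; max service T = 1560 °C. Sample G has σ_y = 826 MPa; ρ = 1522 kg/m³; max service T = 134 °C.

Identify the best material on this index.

Screen on constraints: max service T ≥ 124 °C. Survivors: sample B, sample C, sample G.
Computing M directly (units already consistent):
  sample G: M = 18.9×10⁻³
  sample B: M = 7.11×10⁻³
  sample C: M = 6.96×10⁻³
Sample G has the largest M.

sample G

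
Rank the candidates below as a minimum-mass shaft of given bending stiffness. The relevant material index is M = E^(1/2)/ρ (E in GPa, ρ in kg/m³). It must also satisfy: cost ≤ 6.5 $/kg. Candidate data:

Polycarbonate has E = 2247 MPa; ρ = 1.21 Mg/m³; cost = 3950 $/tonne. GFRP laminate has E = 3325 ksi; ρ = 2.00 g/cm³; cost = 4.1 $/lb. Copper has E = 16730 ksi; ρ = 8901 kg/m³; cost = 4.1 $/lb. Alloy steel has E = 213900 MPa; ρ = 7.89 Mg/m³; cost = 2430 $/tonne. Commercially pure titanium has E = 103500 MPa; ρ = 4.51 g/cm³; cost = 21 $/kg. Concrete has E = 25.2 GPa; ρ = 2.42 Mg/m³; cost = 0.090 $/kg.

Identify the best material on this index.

concrete

Screen on constraints: cost ≤ 6.5 $/kg. Survivors: polycarbonate, alloy steel, concrete.
In SI units:
  polycarbonate: E = 2.247 GPa, ρ = 1210 kg/m³
  alloy steel: E = 213.9 GPa, ρ = 7890 kg/m³
  concrete: E = 25.20 GPa, ρ = 2420 kg/m³
  concrete: M = 2.07×10⁻³
  alloy steel: M = 1.85×10⁻³
  polycarbonate: M = 1.24×10⁻³
Concrete has the largest M.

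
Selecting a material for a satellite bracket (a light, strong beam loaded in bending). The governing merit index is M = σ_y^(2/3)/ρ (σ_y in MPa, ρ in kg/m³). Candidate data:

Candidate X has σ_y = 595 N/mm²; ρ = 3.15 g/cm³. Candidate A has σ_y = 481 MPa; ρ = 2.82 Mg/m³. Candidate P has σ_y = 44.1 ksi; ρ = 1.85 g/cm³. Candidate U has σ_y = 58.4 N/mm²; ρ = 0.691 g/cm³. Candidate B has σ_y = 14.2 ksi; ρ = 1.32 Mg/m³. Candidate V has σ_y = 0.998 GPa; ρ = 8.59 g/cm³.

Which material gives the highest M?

candidate P

In SI units:
  candidate X: σ_y = 595.0 MPa, ρ = 3150 kg/m³
  candidate A: σ_y = 481.0 MPa, ρ = 2820 kg/m³
  candidate P: σ_y = 304.1 MPa, ρ = 1850 kg/m³
  candidate U: σ_y = 58.40 MPa, ρ = 691.0 kg/m³
  candidate B: σ_y = 97.91 MPa, ρ = 1320 kg/m³
  candidate V: σ_y = 998.0 MPa, ρ = 8590 kg/m³
  candidate P: M = 24.4×10⁻³
  candidate X: M = 22.5×10⁻³
  candidate U: M = 21.8×10⁻³
  candidate A: M = 21.8×10⁻³
  candidate B: M = 16.1×10⁻³
  candidate V: M = 11.6×10⁻³
Highest index: candidate P.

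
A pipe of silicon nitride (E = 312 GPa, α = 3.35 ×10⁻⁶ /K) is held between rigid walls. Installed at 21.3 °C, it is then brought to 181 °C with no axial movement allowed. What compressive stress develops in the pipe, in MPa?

ΔT = 159.7 K. Constrained thermal stress σ = E·α·ΔT = 312.0×10³ MPa × 3.35×10⁻⁶ × 159.7 = 167 MPa (compressive).

167 MPa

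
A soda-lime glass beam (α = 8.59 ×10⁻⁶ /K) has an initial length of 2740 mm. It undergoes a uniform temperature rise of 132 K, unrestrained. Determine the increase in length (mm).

ΔL = α·L₀·ΔT = 8.59×10⁻⁶ × 2740 mm × 132.0 K = 3.11 mm.

3.11 mm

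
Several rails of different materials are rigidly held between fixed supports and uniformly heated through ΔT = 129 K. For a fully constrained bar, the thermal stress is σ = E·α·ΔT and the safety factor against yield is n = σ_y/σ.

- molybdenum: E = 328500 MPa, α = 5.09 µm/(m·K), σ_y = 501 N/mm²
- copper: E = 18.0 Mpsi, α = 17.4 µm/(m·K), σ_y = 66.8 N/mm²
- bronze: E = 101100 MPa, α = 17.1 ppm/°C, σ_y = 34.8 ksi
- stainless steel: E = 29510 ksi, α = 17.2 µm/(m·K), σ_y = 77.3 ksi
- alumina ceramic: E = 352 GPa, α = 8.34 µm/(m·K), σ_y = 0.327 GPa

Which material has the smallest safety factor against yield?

With everything in SI (GPa, ×10⁻⁶/K, MPa):
  molybdenum: E = 328.5, α = 5.09, σ_y = 501.0 → σ = 216 MPa, n = 2.32
  copper: E = 124.1, α = 17.4, σ_y = 66.80 → σ = 279 MPa, n = 0.240
  bronze: E = 101.1, α = 17.1, σ_y = 239.9 → σ = 223 MPa, n = 1.08
  stainless steel: E = 203.5, α = 17.2, σ_y = 533.0 → σ = 451 MPa, n = 1.18
  alumina ceramic: E = 352.0, α = 8.34, σ_y = 327.0 → σ = 379 MPa, n = 0.863
The minimum is copper at n = 0.240.

copper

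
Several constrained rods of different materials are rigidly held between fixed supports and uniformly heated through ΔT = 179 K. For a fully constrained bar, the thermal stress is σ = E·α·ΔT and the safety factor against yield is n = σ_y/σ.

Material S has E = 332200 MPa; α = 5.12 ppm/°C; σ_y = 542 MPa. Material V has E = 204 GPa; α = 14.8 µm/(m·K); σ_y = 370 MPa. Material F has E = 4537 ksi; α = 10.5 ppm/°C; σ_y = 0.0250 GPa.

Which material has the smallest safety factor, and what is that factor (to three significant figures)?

material F, n = 0.425

Converting E to GPa, α to ×10⁻⁶/K, σ_y to MPa, then σ and n for each:
  material S: E = 332.2, α = 5.12, σ_y = 542.0 → σ = 304 MPa, n = 1.78
  material V: E = 204.0, α = 14.8, σ_y = 370.0 → σ = 540 MPa, n = 0.685
  material F: E = 31.28, α = 10.5, σ_y = 25.00 → σ = 58.8 MPa, n = 0.425
Smallest n: material F with n = 0.425.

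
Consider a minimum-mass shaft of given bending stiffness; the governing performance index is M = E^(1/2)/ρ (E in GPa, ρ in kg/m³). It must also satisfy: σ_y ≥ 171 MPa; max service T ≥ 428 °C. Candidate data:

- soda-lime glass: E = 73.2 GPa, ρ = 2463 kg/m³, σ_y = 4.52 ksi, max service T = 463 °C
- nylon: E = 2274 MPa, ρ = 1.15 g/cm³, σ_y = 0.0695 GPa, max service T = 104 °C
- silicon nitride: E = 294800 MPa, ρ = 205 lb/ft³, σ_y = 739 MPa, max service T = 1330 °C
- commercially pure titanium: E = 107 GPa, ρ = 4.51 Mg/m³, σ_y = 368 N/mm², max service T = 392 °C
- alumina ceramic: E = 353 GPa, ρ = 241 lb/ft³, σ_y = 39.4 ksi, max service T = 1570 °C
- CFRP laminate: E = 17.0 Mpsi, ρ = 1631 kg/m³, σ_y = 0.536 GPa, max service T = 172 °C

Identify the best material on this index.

Screen on constraints: σ_y ≥ 171 MPa; max service T ≥ 428 °C. Survivors: silicon nitride, alumina ceramic.
In SI units:
  silicon nitride: E = 294.8 GPa, ρ = 3284 kg/m³
  alumina ceramic: E = 353.0 GPa, ρ = 3860 kg/m³
  silicon nitride: M = 5.23×10⁻³
  alumina ceramic: M = 4.87×10⁻³
Highest index: silicon nitride.

silicon nitride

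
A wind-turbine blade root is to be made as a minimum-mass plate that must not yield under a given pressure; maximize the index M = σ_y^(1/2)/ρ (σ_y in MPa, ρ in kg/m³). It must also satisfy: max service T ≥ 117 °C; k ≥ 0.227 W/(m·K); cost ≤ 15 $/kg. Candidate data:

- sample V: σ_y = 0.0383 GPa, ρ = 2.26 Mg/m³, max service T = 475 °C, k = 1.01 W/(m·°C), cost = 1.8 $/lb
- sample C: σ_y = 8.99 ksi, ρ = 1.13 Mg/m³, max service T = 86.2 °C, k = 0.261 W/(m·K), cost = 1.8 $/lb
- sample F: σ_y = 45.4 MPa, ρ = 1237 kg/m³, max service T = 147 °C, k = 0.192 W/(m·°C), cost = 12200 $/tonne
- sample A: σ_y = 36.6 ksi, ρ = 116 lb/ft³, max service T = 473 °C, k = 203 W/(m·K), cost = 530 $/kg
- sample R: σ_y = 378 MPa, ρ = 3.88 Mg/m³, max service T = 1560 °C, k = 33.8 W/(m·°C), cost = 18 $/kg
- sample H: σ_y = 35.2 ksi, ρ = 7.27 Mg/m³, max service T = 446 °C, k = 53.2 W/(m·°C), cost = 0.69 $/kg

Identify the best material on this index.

sample V

Screen on constraints: max service T ≥ 117 °C; k ≥ 0.227 W/(m·K); cost ≤ 15 $/kg. Survivors: sample V, sample H.
Putting every candidate on a common basis:
  sample V: σ_y = 38.30 MPa, ρ = 2260 kg/m³
  sample H: σ_y = 242.7 MPa, ρ = 7270 kg/m³
  sample V: M = 2.74×10⁻³
  sample H: M = 2.14×10⁻³
Sample V ranks first.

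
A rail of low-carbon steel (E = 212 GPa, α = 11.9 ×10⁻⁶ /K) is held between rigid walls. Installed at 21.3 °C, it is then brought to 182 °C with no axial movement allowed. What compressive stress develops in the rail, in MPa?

405 MPa

ΔT = 160.7 K. Constrained thermal stress σ = E·α·ΔT = 212.0×10³ MPa × 11.9×10⁻⁶ × 160.7 = 405 MPa (compressive).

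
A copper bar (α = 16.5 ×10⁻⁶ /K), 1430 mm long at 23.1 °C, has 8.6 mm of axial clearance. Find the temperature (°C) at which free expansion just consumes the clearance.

388 °C

α·L₀·ΔT = 8.6 mm ⇒ ΔT = 8.6 / (16.5×10⁻⁶ × 1430.0) = 364.5 K.
T = 23.1 + 364.5 = 387.6 °C.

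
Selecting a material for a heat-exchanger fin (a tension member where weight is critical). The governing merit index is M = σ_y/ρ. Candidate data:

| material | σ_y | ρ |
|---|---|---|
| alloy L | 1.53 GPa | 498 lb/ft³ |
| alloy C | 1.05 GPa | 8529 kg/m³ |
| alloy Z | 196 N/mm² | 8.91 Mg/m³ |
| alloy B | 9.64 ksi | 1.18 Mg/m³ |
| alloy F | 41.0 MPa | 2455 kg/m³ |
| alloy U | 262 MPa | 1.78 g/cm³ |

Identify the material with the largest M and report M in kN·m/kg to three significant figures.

alloy L, M = 192 kN·m/kg

In SI units:
  alloy L: σ_y = 1530 MPa, ρ = 7977 kg/m³
  alloy C: σ_y = 1050 MPa, ρ = 8529 kg/m³
  alloy Z: σ_y = 196.0 MPa, ρ = 8910 kg/m³
  alloy B: σ_y = 66.47 MPa, ρ = 1180 kg/m³
  alloy F: σ_y = 41.00 MPa, ρ = 2455 kg/m³
  alloy U: σ_y = 262.0 MPa, ρ = 1780 kg/m³
  alloy L: M = 192 kN·m/kg
  alloy U: M = 147 kN·m/kg
  alloy C: M = 123 kN·m/kg
  alloy B: M = 56.3 kN·m/kg
  alloy Z: M = 22.0 kN·m/kg
  alloy F: M = 16.7 kN·m/kg
The maximum is for alloy L.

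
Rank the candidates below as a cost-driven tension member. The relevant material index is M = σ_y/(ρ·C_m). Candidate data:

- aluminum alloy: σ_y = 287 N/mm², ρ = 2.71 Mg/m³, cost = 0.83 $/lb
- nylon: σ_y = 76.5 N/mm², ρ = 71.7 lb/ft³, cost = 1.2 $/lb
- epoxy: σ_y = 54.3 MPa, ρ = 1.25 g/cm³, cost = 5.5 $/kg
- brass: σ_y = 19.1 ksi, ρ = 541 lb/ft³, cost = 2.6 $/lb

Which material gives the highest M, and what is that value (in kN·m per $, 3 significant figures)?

After converting to SI:
  aluminum alloy: σ_y = 287.0 MPa, ρ = 2710 kg/m³, cost = 1.830 $/kg
  nylon: σ_y = 76.50 MPa, ρ = 1149 kg/m³, cost = 2.646 $/kg
  epoxy: σ_y = 54.30 MPa, ρ = 1250 kg/m³, cost = 5.500 $/kg
  brass: σ_y = 131.7 MPa, ρ = 8666 kg/m³, cost = 5.732 $/kg
  aluminum alloy: M = 57.9 kN·m per $
  nylon: M = 25.2 kN·m per $
  epoxy: M = 7.90 kN·m per $
  brass: M = 2.65 kN·m per $
The maximum is for aluminum alloy.

aluminum alloy, M = 57.9 kN·m per $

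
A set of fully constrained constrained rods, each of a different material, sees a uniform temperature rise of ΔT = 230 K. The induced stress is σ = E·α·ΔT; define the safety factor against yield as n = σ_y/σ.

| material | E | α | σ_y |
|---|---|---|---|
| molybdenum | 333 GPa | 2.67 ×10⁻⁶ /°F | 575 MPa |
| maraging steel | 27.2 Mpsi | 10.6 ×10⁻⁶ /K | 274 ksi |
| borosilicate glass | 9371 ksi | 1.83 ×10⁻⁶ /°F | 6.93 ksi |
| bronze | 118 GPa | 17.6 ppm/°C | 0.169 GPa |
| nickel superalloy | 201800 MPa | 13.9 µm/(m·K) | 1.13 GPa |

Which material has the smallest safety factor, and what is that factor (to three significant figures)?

bronze, n = 0.354

Converting E to GPa, α to ×10⁻⁶/K, σ_y to MPa, then σ and n for each:
  molybdenum: E = 333.0, α = 4.81, σ_y = 575.0 → σ = 368 MPa, n = 1.56
  maraging steel: E = 187.5, α = 10.6, σ_y = 1889 → σ = 457 MPa, n = 4.13
  borosilicate glass: E = 64.61, α = 3.29, σ_y = 47.78 → σ = 49.0 MPa, n = 0.976
  bronze: E = 118.0, α = 17.6, σ_y = 169.0 → σ = 478 MPa, n = 0.354
  nickel superalloy: E = 201.8, α = 13.9, σ_y = 1130 → σ = 645 MPa, n = 1.75
The minimum is bronze at n = 0.354.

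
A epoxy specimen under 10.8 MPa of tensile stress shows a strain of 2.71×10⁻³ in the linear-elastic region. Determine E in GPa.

E = σ/ε = 10.8 MPa / 2.71×10⁻³ = 3985 MPa = 3.99 GPa.

3.99 GPa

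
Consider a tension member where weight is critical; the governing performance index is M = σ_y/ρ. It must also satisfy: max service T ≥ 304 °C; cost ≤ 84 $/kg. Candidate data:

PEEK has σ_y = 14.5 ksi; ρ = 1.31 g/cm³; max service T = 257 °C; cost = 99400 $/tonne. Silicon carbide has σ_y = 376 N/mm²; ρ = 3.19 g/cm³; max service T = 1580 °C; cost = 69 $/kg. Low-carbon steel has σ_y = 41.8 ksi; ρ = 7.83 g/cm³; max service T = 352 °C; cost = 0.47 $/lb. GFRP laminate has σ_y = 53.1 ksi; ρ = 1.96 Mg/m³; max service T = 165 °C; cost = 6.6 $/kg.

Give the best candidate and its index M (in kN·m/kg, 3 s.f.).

silicon carbide, M = 118 kN·m/kg

Screen on constraints: max service T ≥ 304 °C; cost ≤ 84 $/kg. Survivors: silicon carbide, low-carbon steel.
After converting to SI:
  silicon carbide: σ_y = 376.0 MPa, ρ = 3190 kg/m³
  low-carbon steel: σ_y = 288.2 MPa, ρ = 7830 kg/m³
  silicon carbide: M = 118 kN·m/kg
  low-carbon steel: M = 36.8 kN·m/kg
Highest index: silicon carbide.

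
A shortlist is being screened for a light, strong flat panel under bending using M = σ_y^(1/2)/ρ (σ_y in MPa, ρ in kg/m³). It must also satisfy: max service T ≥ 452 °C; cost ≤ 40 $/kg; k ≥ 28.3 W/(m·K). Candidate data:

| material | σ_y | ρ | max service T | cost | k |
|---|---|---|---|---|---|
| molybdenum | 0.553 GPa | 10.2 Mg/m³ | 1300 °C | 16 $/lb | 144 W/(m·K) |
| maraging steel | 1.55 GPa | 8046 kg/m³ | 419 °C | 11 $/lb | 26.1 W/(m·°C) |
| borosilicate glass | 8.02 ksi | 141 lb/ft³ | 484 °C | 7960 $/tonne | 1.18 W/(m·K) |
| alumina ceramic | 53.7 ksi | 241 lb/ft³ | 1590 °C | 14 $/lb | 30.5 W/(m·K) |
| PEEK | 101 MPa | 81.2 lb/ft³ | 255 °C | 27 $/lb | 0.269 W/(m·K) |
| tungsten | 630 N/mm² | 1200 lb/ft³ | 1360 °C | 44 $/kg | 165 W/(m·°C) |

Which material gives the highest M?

alumina ceramic

Screen on constraints: max service T ≥ 452 °C; cost ≤ 40 $/kg; k ≥ 28.3 W/(m·K). Survivors: molybdenum, alumina ceramic.
Putting every candidate on a common basis:
  molybdenum: σ_y = 553.0 MPa, ρ = 10200 kg/m³
  alumina ceramic: σ_y = 370.2 MPa, ρ = 3860 kg/m³
  alumina ceramic: M = 4.98×10⁻³
  molybdenum: M = 2.31×10⁻³
Highest index: alumina ceramic.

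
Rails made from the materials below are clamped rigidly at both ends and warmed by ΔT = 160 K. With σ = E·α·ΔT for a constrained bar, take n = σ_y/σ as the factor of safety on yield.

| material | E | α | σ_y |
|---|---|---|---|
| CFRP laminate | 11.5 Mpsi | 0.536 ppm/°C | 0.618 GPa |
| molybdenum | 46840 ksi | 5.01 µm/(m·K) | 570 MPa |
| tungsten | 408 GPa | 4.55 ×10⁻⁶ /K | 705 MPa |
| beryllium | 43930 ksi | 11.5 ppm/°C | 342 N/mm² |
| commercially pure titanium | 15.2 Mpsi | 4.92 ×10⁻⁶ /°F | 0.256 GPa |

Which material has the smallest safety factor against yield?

In consistent units (E in GPa, α in ×10⁻⁶/K, σ_y in MPa):
  CFRP laminate: E = 79.29, α = 0.536, σ_y = 618.0 → σ = 6.80 MPa, n = 90.9
  molybdenum: E = 323.0, α = 5.01, σ_y = 570.0 → σ = 259 MPa, n = 2.20
  tungsten: E = 408.0, α = 4.55, σ_y = 705.0 → σ = 297 MPa, n = 2.37
  beryllium: E = 302.9, α = 11.5, σ_y = 342.0 → σ = 557 MPa, n = 0.614
  commercially pure titanium: E = 104.8, α = 8.86, σ_y = 256.0 → σ = 148 MPa, n = 1.72
The minimum is beryllium at n = 0.614.

beryllium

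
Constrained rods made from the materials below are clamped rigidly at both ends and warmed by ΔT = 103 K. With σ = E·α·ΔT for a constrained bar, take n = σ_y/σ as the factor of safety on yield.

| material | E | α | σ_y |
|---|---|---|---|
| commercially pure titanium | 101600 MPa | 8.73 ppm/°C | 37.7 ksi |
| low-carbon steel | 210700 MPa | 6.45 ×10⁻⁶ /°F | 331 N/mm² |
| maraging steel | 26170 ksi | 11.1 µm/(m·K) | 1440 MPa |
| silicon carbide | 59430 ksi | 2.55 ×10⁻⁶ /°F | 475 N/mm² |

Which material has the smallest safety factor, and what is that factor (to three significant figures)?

Per material, after unit conversion:
  commercially pure titanium: E = 101.6, α = 8.73, σ_y = 259.9 → σ = 91.4 MPa, n = 2.85
  low-carbon steel: E = 210.7, α = 11.6, σ_y = 331.0 → σ = 252 MPa, n = 1.31
  maraging steel: E = 180.4, α = 11.1, σ_y = 1440 → σ = 206 MPa, n = 6.98
  silicon carbide: E = 409.8, α = 4.59, σ_y = 475.0 → σ = 194 MPa, n = 2.45
Low-carbon steel has the lowest safety factor, n = 1.31.

low-carbon steel, n = 1.31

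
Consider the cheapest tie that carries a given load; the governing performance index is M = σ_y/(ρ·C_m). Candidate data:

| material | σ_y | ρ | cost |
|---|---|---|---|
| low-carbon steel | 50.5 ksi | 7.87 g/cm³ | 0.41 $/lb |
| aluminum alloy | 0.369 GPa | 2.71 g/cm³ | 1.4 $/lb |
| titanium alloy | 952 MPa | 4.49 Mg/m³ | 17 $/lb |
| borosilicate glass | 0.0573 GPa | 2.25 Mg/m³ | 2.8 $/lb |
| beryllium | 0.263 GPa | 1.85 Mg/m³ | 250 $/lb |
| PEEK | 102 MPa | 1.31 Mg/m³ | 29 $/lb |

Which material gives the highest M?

Normalizing units and computing the index:
  low-carbon steel: σ_y = 348.2 MPa, ρ = 7870 kg/m³, cost = 0.9039 $/kg
  aluminum alloy: σ_y = 369.0 MPa, ρ = 2710 kg/m³, cost = 3.086 $/kg
  titanium alloy: σ_y = 952.0 MPa, ρ = 4490 kg/m³, cost = 37.48 $/kg
  borosilicate glass: σ_y = 57.30 MPa, ρ = 2250 kg/m³, cost = 6.173 $/kg
  beryllium: σ_y = 263.0 MPa, ρ = 1850 kg/m³, cost = 551.1 $/kg
  PEEK: σ_y = 102.0 MPa, ρ = 1310 kg/m³, cost = 63.93 $/kg
  low-carbon steel: M = 48.9 kN·m per $
  aluminum alloy: M = 44.1 kN·m per $
  titanium alloy: M = 5.66 kN·m per $
  borosilicate glass: M = 4.13 kN·m per $
  PEEK: M = 1.22 kN·m per $
  beryllium: M = 0.258 kN·m per $
Low-carbon steel has the largest M.

low-carbon steel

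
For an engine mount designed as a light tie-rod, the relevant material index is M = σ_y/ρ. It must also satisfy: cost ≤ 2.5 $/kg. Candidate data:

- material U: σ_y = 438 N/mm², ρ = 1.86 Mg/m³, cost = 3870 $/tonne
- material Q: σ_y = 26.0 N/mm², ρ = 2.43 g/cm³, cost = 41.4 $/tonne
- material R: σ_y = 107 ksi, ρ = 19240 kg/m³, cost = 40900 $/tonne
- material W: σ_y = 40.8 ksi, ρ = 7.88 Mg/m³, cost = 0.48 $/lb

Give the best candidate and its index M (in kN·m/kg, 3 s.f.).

material W, M = 35.7 kN·m/kg

Screen on constraints: cost ≤ 2.5 $/kg. Survivors: material Q, material W.
After converting to SI:
  material Q: σ_y = 26.00 MPa, ρ = 2430 kg/m³
  material W: σ_y = 281.3 MPa, ρ = 7880 kg/m³
  material W: M = 35.7 kN·m/kg
  material Q: M = 10.7 kN·m/kg
The maximum is for material W.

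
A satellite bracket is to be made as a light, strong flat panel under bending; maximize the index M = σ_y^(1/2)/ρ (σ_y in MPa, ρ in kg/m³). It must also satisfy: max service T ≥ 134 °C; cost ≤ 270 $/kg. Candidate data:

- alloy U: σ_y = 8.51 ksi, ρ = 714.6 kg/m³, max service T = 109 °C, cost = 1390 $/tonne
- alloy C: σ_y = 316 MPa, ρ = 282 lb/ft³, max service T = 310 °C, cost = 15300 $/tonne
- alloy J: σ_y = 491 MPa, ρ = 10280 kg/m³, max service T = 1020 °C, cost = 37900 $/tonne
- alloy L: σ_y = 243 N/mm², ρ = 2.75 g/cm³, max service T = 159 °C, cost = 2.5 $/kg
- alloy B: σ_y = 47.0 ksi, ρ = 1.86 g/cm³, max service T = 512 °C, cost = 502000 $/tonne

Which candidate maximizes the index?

alloy L

Screen on constraints: max service T ≥ 134 °C; cost ≤ 270 $/kg. Survivors: alloy C, alloy J, alloy L.
After converting to SI:
  alloy C: σ_y = 316.0 MPa, ρ = 4517 kg/m³
  alloy J: σ_y = 491.0 MPa, ρ = 10280 kg/m³
  alloy L: σ_y = 243.0 MPa, ρ = 2750 kg/m³
  alloy L: M = 5.67×10⁻³
  alloy C: M = 3.94×10⁻³
  alloy J: M = 2.16×10⁻³
Alloy L ranks first.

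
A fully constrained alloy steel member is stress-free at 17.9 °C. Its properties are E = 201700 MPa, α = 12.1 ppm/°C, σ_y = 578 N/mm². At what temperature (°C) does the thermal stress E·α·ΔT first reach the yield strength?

255 °C

E = 201700 MPa = 201.7 GPa.
σ_y = 578 N/mm² = 578.0 MPa.
E·α·ΔT = 578.0 MPa ⇒ ΔT = 578.0 / (201.7×10³ × 12.1×10⁻⁶) = 236.8 K.
T = 17.9 + 236.8 = 254.7 °C.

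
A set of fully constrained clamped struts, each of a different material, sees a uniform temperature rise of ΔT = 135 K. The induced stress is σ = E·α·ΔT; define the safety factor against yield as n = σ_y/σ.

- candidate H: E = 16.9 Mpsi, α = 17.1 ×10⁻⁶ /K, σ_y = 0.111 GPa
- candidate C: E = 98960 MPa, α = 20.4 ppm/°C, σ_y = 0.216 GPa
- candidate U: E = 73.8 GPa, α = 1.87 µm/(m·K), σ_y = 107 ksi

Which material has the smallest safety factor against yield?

candidate H

With everything in SI (GPa, ×10⁻⁶/K, MPa):
  candidate H: E = 116.5, α = 17.1, σ_y = 111.0 → σ = 269 MPa, n = 0.413
  candidate C: E = 98.96, α = 20.4, σ_y = 216.0 → σ = 273 MPa, n = 0.793
  candidate U: E = 73.80, α = 1.87, σ_y = 737.7 → σ = 18.6 MPa, n = 39.6
The minimum is candidate H at n = 0.413.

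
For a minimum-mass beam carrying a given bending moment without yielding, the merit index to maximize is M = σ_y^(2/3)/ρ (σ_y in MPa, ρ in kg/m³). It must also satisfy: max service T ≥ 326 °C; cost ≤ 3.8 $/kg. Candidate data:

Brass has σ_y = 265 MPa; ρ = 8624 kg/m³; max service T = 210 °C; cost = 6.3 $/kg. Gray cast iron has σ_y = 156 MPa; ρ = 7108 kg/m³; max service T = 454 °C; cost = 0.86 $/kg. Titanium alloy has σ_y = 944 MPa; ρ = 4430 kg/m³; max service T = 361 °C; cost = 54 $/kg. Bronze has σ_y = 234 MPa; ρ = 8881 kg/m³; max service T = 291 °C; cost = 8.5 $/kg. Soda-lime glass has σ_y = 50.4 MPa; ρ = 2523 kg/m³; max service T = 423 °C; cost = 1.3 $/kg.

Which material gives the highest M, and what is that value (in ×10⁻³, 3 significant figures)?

Screen on constraints: max service T ≥ 326 °C; cost ≤ 3.8 $/kg. Survivors: gray cast iron, soda-lime glass.
Evaluate M for each candidate:
  soda-lime glass: M = 5.41×10⁻³
  gray cast iron: M = 4.08×10⁻³
Soda-lime glass has the largest M.

soda-lime glass, M = 5.41×10⁻³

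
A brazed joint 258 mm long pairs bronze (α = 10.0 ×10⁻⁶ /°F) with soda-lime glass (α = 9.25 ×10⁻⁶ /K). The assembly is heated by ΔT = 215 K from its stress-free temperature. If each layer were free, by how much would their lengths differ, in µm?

485 µm

bronze: α = 10.0×10⁻⁶/°F × 9/5 = 18.0×10⁻⁶/K.
Δα = |18.0 − 9.25|×10⁻⁶/K = 8.75×10⁻⁶/K.
ΔL_mismatch = Δα·L·ΔT = 8.75×10⁻⁶ × 258.0 mm × 215.0 K = 485 µm.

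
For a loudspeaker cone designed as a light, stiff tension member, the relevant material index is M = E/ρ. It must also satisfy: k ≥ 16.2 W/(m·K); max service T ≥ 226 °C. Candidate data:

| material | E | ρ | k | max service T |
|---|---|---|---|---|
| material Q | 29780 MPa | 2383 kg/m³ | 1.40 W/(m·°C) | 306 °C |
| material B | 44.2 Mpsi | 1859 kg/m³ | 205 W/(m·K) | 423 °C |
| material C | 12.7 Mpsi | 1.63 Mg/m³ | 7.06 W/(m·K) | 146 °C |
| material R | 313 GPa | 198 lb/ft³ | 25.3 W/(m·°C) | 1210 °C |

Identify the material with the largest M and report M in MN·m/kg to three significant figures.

material B, M = 164 MN·m/kg

Screen on constraints: k ≥ 16.2 W/(m·K); max service T ≥ 226 °C. Survivors: material B, material R.
In SI units:
  material B: E = 304.7 GPa, ρ = 1859 kg/m³
  material R: E = 313.0 GPa, ρ = 3172 kg/m³
  material B: M = 164 MN·m/kg
  material R: M = 98.7 MN·m/kg
Material B has the largest M.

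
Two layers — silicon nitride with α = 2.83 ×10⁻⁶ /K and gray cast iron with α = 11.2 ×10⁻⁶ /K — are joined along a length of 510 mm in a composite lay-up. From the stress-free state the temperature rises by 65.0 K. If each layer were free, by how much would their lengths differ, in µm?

277 µm

Δα = |2.83 − 11.2|×10⁻⁶/K = 8.37×10⁻⁶/K.
ΔL_mismatch = Δα·L·ΔT = 8.37×10⁻⁶ × 510.0 mm × 65.0 K = 277 µm.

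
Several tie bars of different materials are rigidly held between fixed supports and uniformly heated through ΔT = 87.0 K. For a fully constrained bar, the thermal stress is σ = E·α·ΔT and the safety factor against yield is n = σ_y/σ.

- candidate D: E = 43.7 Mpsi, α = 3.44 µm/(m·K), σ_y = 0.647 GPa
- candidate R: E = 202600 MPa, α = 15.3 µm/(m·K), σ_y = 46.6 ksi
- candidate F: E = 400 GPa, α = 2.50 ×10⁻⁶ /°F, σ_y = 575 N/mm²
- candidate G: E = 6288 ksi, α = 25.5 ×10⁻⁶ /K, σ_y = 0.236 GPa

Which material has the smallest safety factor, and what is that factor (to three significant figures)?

Converting E to GPa, α to ×10⁻⁶/K, σ_y to MPa, then σ and n for each:
  candidate D: E = 301.3, α = 3.44, σ_y = 647.0 → σ = 90.2 MPa, n = 7.18
  candidate R: E = 202.6, α = 15.3, σ_y = 321.3 → σ = 270 MPa, n = 1.19
  candidate F: E = 400.0, α = 4.50, σ_y = 575.0 → σ = 157 MPa, n = 3.67
  candidate G: E = 43.35, α = 25.5, σ_y = 236.0 → σ = 96.2 MPa, n = 2.45
Smallest n: candidate R with n = 1.19.

candidate R, n = 1.19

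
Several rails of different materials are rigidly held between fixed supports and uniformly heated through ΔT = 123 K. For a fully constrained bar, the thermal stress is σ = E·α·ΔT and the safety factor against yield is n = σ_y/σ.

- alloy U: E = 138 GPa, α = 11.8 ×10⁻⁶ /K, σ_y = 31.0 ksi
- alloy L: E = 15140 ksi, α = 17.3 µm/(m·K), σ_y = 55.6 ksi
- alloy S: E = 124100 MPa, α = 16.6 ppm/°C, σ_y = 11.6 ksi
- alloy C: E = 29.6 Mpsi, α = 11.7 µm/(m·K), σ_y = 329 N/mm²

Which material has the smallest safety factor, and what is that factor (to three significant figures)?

Converting E to GPa, α to ×10⁻⁶/K, σ_y to MPa, then σ and n for each:
  alloy U: E = 138.0, α = 11.8, σ_y = 213.7 → σ = 200 MPa, n = 1.07
  alloy L: E = 104.4, α = 17.3, σ_y = 383.3 → σ = 222 MPa, n = 1.73
  alloy S: E = 124.1, α = 16.6, σ_y = 79.98 → σ = 253 MPa, n = 0.316
  alloy C: E = 204.1, α = 11.7, σ_y = 329.0 → σ = 294 MPa, n = 1.12
Smallest n: alloy S with n = 0.316.

alloy S, n = 0.316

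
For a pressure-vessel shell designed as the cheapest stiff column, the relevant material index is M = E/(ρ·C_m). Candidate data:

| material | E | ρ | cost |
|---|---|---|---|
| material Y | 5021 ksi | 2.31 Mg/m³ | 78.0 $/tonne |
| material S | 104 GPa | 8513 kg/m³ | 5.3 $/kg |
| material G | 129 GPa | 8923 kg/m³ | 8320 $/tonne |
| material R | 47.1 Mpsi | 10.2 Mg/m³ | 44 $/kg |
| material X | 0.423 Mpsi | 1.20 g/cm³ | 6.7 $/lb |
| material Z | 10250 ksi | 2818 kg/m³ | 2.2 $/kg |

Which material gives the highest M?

After converting to SI:
  material Y: E = 34.62 GPa, ρ = 2310 kg/m³, cost = 0.07800 $/kg
  material S: E = 104.0 GPa, ρ = 8513 kg/m³, cost = 5.300 $/kg
  material G: E = 129.0 GPa, ρ = 8923 kg/m³, cost = 8.320 $/kg
  material R: E = 324.7 GPa, ρ = 10200 kg/m³, cost = 44.00 $/kg
  material X: E = 2.916 GPa, ρ = 1200 kg/m³, cost = 14.77 $/kg
  material Z: E = 70.67 GPa, ρ = 2818 kg/m³, cost = 2.200 $/kg
  material Y: M = 192 MN·m per $
  material Z: M = 11.4 MN·m per $
  material S: M = 2.31 MN·m per $
  material G: M = 1.74 MN·m per $
  material R: M = 0.724 MN·m per $
  material X: M = 0.165 MN·m per $
Highest index: material Y.

material Y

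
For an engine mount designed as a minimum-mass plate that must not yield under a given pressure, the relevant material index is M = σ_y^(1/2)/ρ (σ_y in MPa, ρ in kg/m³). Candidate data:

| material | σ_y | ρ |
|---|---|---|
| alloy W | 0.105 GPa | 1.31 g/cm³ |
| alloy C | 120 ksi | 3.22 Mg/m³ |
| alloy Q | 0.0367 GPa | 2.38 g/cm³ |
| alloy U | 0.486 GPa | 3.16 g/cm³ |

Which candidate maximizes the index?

Putting every candidate on a common basis:
  alloy W: σ_y = 105.0 MPa, ρ = 1310 kg/m³
  alloy C: σ_y = 827.4 MPa, ρ = 3220 kg/m³
  alloy Q: σ_y = 36.70 MPa, ρ = 2380 kg/m³
  alloy U: σ_y = 486.0 MPa, ρ = 3160 kg/m³
  alloy C: M = 8.93×10⁻³
  alloy W: M = 7.82×10⁻³
  alloy U: M = 6.98×10⁻³
  alloy Q: M = 2.55×10⁻³
The maximum is for alloy C.

alloy C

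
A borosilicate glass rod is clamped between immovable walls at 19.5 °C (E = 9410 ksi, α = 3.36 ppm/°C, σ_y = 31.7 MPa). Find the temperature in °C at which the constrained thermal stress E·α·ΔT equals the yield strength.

E = 9410 ksi = 64.88 GPa.
E·α·ΔT = 31.70 MPa ⇒ ΔT = 31.70 / (64.88×10³ × 3.36×10⁻⁶) = 145.4 K.
T = 19.5 + 145.4 = 164.9 °C.

165 °C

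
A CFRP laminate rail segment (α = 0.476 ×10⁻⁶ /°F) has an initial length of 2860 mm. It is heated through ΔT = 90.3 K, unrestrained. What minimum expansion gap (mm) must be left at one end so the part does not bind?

0.221 mm

Convert α: 0.476×10⁻⁶/°F × (9/5) = 0.857×10⁻⁶/K.
ΔL = α·L₀·ΔT = 0.857×10⁻⁶ × 2860 mm × 90.30 K = 0.221 mm.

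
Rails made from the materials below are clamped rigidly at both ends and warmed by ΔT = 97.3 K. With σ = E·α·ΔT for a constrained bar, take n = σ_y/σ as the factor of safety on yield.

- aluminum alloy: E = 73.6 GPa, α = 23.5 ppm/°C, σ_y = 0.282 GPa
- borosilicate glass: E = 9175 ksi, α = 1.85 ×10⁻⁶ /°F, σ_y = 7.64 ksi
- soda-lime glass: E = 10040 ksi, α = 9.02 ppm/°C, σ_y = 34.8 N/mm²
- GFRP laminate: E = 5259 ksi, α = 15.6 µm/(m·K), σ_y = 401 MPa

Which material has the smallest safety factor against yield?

soda-lime glass

With everything in SI (GPa, ×10⁻⁶/K, MPa):
  aluminum alloy: E = 73.60, α = 23.5, σ_y = 282.0 → σ = 168 MPa, n = 1.68
  borosilicate glass: E = 63.26, α = 3.33, σ_y = 52.68 → σ = 20.5 MPa, n = 2.57
  soda-lime glass: E = 69.22, α = 9.02, σ_y = 34.80 → σ = 60.8 MPa, n = 0.573
  GFRP laminate: E = 36.26, α = 15.6, σ_y = 401.0 → σ = 55.0 MPa, n = 7.29
Smallest n: soda-lime glass with n = 0.573.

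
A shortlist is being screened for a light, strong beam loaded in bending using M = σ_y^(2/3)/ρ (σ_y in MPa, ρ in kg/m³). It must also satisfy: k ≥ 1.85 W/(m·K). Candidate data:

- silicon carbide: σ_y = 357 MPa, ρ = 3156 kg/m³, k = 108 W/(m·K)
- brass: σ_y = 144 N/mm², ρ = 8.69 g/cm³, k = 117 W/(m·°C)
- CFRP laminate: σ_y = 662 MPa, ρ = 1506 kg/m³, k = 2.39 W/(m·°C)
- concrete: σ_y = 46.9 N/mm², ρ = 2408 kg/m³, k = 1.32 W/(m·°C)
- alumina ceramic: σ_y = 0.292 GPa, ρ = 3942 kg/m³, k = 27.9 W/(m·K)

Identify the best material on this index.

CFRP laminate

Screen on constraints: k ≥ 1.85 W/(m·K). Survivors: silicon carbide, brass, CFRP laminate, alumina ceramic.
After converting to SI:
  silicon carbide: σ_y = 357.0 MPa, ρ = 3156 kg/m³
  brass: σ_y = 144.0 MPa, ρ = 8690 kg/m³
  CFRP laminate: σ_y = 662.0 MPa, ρ = 1506 kg/m³
  alumina ceramic: σ_y = 292.0 MPa, ρ = 3942 kg/m³
  CFRP laminate: M = 50.4×10⁻³
  silicon carbide: M = 15.9×10⁻³
  alumina ceramic: M = 11.2×10⁻³
  brass: M = 3.16×10⁻³
CFRP laminate ranks first.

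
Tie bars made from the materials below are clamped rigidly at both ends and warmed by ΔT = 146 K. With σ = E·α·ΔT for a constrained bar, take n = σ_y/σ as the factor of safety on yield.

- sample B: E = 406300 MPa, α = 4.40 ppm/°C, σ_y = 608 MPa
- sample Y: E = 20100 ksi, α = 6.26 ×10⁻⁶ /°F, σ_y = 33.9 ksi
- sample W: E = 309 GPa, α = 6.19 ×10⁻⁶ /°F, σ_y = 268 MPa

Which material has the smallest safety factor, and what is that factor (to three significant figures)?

In consistent units (E in GPa, α in ×10⁻⁶/K, σ_y in MPa):
  sample B: E = 406.3, α = 4.40, σ_y = 608.0 → σ = 261 MPa, n = 2.33
  sample Y: E = 138.6, α = 11.3, σ_y = 233.7 → σ = 228 MPa, n = 1.03
  sample W: E = 309.0, α = 11.1, σ_y = 268.0 → σ = 503 MPa, n = 0.533
Smallest n: sample W with n = 0.533.

sample W, n = 0.533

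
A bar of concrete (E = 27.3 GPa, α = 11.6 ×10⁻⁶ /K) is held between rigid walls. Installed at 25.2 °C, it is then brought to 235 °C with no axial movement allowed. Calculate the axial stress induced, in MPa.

ΔT = 209.8 K. Constrained thermal stress σ = E·α·ΔT = 27.30×10³ MPa × 11.6×10⁻⁶ × 209.8 = 66.4 MPa (compressive).

66.4 MPa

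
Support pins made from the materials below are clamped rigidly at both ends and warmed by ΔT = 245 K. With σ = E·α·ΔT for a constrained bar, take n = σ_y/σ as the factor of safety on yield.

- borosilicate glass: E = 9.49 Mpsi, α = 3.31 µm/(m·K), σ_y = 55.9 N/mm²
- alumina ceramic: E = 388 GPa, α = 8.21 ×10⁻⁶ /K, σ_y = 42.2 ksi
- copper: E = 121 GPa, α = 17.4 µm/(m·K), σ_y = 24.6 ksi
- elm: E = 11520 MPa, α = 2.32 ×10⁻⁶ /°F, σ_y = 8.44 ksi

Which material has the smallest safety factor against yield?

Per material, after unit conversion:
  borosilicate glass: E = 65.43, α = 3.31, σ_y = 55.90 → σ = 53.1 MPa, n = 1.05
  alumina ceramic: E = 388.0, α = 8.21, σ_y = 291.0 → σ = 780 MPa, n = 0.373
  copper: E = 121.0, α = 17.4, σ_y = 169.6 → σ = 516 MPa, n = 0.329
  elm: E = 11.52, α = 4.18, σ_y = 58.19 → σ = 11.8 MPa, n = 4.94
Smallest n: copper with n = 0.329.

copper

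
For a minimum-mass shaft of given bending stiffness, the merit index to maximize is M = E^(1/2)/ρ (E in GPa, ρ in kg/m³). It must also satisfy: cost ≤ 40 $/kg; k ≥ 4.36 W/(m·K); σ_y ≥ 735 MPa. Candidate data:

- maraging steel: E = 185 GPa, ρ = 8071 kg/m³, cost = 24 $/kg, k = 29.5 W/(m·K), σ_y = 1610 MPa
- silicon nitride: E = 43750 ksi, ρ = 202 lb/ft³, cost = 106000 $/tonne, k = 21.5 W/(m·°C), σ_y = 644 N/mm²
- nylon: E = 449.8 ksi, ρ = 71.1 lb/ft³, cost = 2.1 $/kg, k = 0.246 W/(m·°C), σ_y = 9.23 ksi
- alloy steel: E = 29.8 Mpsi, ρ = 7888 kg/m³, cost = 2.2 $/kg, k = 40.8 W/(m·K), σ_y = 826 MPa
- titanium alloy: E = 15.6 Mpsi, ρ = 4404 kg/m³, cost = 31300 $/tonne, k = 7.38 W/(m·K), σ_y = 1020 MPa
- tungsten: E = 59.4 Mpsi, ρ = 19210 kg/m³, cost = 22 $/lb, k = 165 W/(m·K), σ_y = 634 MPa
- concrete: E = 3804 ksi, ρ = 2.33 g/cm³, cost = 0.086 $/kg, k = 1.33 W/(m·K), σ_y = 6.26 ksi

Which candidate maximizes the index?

titanium alloy

Screen on constraints: cost ≤ 40 $/kg; k ≥ 4.36 W/(m·K); σ_y ≥ 735 MPa. Survivors: maraging steel, alloy steel, titanium alloy.
Normalizing units and computing the index:
  maraging steel: E = 185.0 GPa, ρ = 8071 kg/m³
  alloy steel: E = 205.5 GPa, ρ = 7888 kg/m³
  titanium alloy: E = 107.6 GPa, ρ = 4404 kg/m³
  titanium alloy: M = 2.35×10⁻³
  alloy steel: M = 1.82×10⁻³
  maraging steel: M = 1.69×10⁻³
Titanium alloy ranks first.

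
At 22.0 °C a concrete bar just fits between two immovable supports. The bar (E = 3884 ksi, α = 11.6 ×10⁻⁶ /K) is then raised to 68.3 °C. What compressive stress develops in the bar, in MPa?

14.4 MPa

E = 3884 ksi = 26.78 GPa.
ΔT = 46.30 K. Constrained thermal stress σ = E·α·ΔT = 26.78×10³ MPa × 11.6×10⁻⁶ × 46.30 = 14.4 MPa (compressive).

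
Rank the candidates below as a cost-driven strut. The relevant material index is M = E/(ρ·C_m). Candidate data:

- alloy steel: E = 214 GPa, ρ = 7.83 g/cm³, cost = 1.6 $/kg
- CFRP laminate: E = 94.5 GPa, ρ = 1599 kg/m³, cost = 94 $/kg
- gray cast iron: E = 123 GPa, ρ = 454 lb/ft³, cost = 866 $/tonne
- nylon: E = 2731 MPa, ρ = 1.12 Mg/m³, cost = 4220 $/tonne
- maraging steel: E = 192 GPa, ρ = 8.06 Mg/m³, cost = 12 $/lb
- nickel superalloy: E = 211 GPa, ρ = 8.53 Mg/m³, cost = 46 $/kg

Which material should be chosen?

Putting every candidate on a common basis:
  alloy steel: E = 214.0 GPa, ρ = 7830 kg/m³, cost = 1.600 $/kg
  CFRP laminate: E = 94.50 GPa, ρ = 1599 kg/m³, cost = 94.00 $/kg
  gray cast iron: E = 123.0 GPa, ρ = 7272 kg/m³, cost = 0.8660 $/kg
  nylon: E = 2.731 GPa, ρ = 1120 kg/m³, cost = 4.220 $/kg
  maraging steel: E = 192.0 GPa, ρ = 8060 kg/m³, cost = 26.46 $/kg
  nickel superalloy: E = 211.0 GPa, ρ = 8530 kg/m³, cost = 46.00 $/kg
  gray cast iron: M = 19.5 MN·m per $
  alloy steel: M = 17.1 MN·m per $
  maraging steel: M = 0.900 MN·m per $
  CFRP laminate: M = 0.629 MN·m per $
  nylon: M = 0.578 MN·m per $
  nickel superalloy: M = 0.538 MN·m per $
The maximum is for gray cast iron.

gray cast iron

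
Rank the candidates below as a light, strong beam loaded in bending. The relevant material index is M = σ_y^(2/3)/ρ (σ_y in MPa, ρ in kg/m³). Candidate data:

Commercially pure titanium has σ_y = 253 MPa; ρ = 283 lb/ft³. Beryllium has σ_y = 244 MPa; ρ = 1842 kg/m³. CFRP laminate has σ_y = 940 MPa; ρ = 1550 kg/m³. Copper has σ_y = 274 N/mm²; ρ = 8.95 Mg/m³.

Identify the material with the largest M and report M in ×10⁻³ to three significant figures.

Normalizing units and computing the index:
  commercially pure titanium: σ_y = 253.0 MPa, ρ = 4533 kg/m³
  beryllium: σ_y = 244.0 MPa, ρ = 1842 kg/m³
  CFRP laminate: σ_y = 940.0 MPa, ρ = 1550 kg/m³
  copper: σ_y = 274.0 MPa, ρ = 8950 kg/m³
  CFRP laminate: M = 61.9×10⁻³
  beryllium: M = 21.2×10⁻³
  commercially pure titanium: M = 8.82×10⁻³
  copper: M = 4.71×10⁻³
The maximum is for CFRP laminate.

CFRP laminate, M = 61.9×10⁻³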